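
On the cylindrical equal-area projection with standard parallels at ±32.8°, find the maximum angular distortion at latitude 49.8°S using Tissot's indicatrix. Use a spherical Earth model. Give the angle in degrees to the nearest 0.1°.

29.9°

For cylindrical equal-area with standard parallel φ₀, h = cos φ / cos φ₀ and k = cos φ₀ / cos φ, so h·k = 1.
At 49.8°: h = 0.7679, k = 1.302; principal scales a = 1.302, b = 0.7679.
sin(ω/2) = (a − b)/(a + b) = 0.5344/2.070 = 0.2581, so ω = 2 arcsin(0.2581) ≈ 29.9°.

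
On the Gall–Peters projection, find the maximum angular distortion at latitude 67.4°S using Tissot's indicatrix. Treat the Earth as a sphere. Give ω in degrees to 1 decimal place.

The Gall–Peters projection is cylindrical equal-area with φ₀ = 45°. For cylindrical equal-area with standard parallel φ₀, h = cos φ / cos φ₀ and k = cos φ₀ / cos φ, so h·k = 1.
At 67.4°: h = 0.5435, k = 1.840; principal scales a = 1.840, b = 0.5435.
sin(ω/2) = (a − b)/(a + b) = 1.297/2.383 = 0.5440, so ω = 2 arcsin(0.5440) ≈ 65.9°.

65.9°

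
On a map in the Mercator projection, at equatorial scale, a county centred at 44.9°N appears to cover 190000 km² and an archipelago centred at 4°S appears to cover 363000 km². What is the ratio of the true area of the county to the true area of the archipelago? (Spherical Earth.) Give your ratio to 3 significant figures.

On Mercator the areal scale is sec²φ, so true area = apparent × cos²φ.
True area of county: 190000 × cos²(44.9°) = 190000 × 0.5017 = 95330 km².
True area of archipelago: 363000 × cos²(4°) = 363000 × 0.9951 = 361200 km².
Ratio = 95330 / 361200 ≈ 0.264.

0.264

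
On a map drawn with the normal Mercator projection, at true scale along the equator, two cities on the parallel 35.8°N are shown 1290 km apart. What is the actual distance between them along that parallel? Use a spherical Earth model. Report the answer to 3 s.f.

1050 km

The Mercator projection is conformal; its linear scale factor is the same in every direction and equals sec φ = 1/cos φ.
Along the parallel at 35.8°, map distances are exaggerated by k = sec 35.8° = 1.233.
True distance = 1290 / 1.233 = 1290 × cos 35.8° ≈ 1050 km.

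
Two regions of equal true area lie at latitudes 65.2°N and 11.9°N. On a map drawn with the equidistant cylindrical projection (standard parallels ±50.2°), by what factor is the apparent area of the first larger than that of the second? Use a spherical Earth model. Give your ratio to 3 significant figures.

With standard parallel φ₀ = 50.2°, the equirectangular projection gives x = Rλ cos φ₀, y = Rφ, so h = 1 and k = cos 50.2° / cos φ.
Areal scale at 65.2°: h·k = 1.000 × 1.526 = 1.526.
Areal scale at 11.9°: h·k = 1.000 × 0.6542 = 0.6542.
Ratio = 1.526/0.6542 ≈ 2.33.

2.33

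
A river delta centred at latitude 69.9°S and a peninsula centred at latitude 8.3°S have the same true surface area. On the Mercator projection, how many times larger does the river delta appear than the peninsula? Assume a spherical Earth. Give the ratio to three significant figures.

Mercator areal scale is sec²φ.
At 69.9°: sec²(69.9°) = 1/0.3437² = 8.467.
At 8.3°: sec²(8.3°) = 1/0.9895² = 1.021.
Ratio = 8.467/1.021 = cos²(8.3°)/cos²(69.9°) ≈ 8.29.

8.29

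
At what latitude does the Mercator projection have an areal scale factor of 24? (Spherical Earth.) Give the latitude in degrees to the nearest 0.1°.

78.2°

Mercator areal scale is sec²φ.
sec²φ = 24  ⇒  cos²φ = 0.04167  ⇒  cos φ = 0.2041.
φ = arccos(0.2041) ≈ 78.2°.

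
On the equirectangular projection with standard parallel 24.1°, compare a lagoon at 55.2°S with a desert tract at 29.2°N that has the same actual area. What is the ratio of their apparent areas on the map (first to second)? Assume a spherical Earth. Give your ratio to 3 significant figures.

In the equirectangular projection with standard parallel φ₀ = 24.1° (x = Rλ cos φ₀, y = Rφ), meridians are true-scale (h = 1) and the parallel scale is k = cos φ₀ / cos φ.
Areal scale at 55.2°: h·k = 1.000 × 1.599 = 1.599.
Areal scale at 29.2°: h·k = 1.000 × 1.046 = 1.046.
Ratio = 1.599/1.046 ≈ 1.53.

1.53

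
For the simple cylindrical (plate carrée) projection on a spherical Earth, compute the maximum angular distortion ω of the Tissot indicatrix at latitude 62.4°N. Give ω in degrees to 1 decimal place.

Plate carrée maps x = Rλ, y = Rφ. The meridian scale is h = 1 and the parallel scale is k = 1/cos φ = sec φ.
At 62.4°: h = 1.000, k = 2.158; principal scales a = 2.158, b = 1.000.
sin(ω/2) = (a − b)/(a + b) = 1.158/3.158 = 0.3668, so ω = 2 arcsin(0.3668) ≈ 43.0°.

43.0°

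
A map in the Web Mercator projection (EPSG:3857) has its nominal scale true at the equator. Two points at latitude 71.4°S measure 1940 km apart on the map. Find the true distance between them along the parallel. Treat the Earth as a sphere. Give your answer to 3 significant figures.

619 km

The Mercator projection is conformal; its linear scale factor is the same in every direction and equals sec φ = 1/cos φ.
Along the parallel at 71.4°, map distances are exaggerated by k = sec 71.4° = 3.135.
True distance = 1940 / 3.135 = 1940 × cos 71.4° ≈ 619 km.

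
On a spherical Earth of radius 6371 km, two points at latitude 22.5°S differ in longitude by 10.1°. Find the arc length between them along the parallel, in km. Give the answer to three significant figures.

Arc length along a parallel = R cos φ · Δλ (with Δλ in radians).
= 6371 × cos 22.5° × (10.1° × π/180) = 6371 × 0.9239 × 0.1763 ≈ 1040 km.

1040 km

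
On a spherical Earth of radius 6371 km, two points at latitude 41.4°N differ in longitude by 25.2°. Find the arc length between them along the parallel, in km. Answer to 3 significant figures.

Arc length along a parallel = R cos φ · Δλ (with Δλ in radians).
= 6371 × cos 41.4° × (25.2° × π/180) = 6371 × 0.7501 × 0.4398 ≈ 2100 km.

2100 km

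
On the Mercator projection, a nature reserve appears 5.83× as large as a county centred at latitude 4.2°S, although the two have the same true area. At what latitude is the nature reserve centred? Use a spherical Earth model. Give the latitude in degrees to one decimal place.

65.6°

For equal true areas on Mercator, apparent areas scale as sec²φ, so the ratio is cos²φ₂ / cos²φ₁.
cos²φ₂ / cos²φ₁ = 5.83  ⇒  cos φ₁ = cos 4.2° / √5.83 = 0.9973/2.415 = 0.4130.
φ₁ = arccos(0.4130) ≈ 65.6°.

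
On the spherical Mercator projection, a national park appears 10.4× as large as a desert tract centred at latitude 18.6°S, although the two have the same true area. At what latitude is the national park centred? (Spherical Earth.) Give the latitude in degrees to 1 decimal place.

Mercator areal scale is sec²φ, so apparent-area ratio = sec²φ₁ / sec²φ₂ = cos²φ₂ / cos²φ₁.
cos²φ₂ / cos²φ₁ = 10.4  ⇒  cos φ₁ = cos 18.6° / √10.4 = 0.9478/3.225 = 0.2939.
φ₁ = arccos(0.2939) ≈ 72.9°.

72.9°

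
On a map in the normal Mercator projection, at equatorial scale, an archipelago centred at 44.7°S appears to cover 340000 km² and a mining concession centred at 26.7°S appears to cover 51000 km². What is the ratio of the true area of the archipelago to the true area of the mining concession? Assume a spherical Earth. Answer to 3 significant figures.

Since Mercator area scale is 1/cos²φ, the true area equals the apparent area multiplied by cos²φ.
True area of archipelago: 340000 × cos²(44.7°) = 340000 × 0.5052 = 171800 km².
True area of mining concession: 51000 × cos²(26.7°) = 51000 × 0.7981 = 40700 km².
Ratio = 171800 / 40700 ≈ 4.22.

4.22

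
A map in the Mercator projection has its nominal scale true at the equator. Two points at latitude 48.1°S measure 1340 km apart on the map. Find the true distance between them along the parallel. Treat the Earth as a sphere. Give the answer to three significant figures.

For Mercator, h = k = sec φ (a conformal cylindrical projection has a single point scale, 1/cos φ).
Along the parallel at 48.1°, map distances are exaggerated by k = sec 48.1° = 1.497.
True distance = 1340 / 1.497 = 1340 × cos 48.1° ≈ 895 km.

895 km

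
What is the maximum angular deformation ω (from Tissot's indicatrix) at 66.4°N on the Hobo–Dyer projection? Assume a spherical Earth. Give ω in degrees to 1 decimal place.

72.9°

Hobo–Dyer is a cylindrical equal-area projection with standard parallels at ±37.5°. For cylindrical equal-area with standard parallel φ₀, h = cos φ / cos φ₀ and k = cos φ₀ / cos φ, so h·k = 1.
At 66.4°: h = 0.5046, k = 1.982; principal scales a = 1.982, b = 0.5046.
sin(ω/2) = (a − b)/(a + b) = 1.477/2.486 = 0.5941, so ω = 2 arcsin(0.5941) ≈ 72.9°.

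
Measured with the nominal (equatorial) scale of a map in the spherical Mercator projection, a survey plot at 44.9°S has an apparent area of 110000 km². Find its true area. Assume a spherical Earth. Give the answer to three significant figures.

The Mercator projection is conformal; its linear scale factor is the same in every direction and equals sec φ = 1/cos φ.
Areal scale = k² = sec²φ = 1/cos²(44.9°) = 1/0.7083² = 1.993.
True area = apparent / (areal scale) = 110000 / 1.993 ≈ 55200 km².

55200 km²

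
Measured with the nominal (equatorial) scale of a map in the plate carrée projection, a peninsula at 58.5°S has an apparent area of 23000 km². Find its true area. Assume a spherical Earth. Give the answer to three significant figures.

12000 km²

For the equirectangular projection with φ₀ = 0 (plate carrée), h = 1 along meridians and k = sec φ along parallels.
Areal scale = h·k = 1 × sec φ; at 58.5°, h = 1.000, k = 1.914, so h·k = 1.914.
True area = apparent / (areal scale) = 23000 / 1.914 ≈ 12000 km².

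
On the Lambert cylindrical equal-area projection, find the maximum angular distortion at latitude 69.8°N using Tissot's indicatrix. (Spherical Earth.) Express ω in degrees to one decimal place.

The Lambert cylindrical equal-area projection is the cylindrical equal-area projection with its standard parallel at the equator (φ₀ = 0). Cylindrical equal-area (φ₀ = 0°): h = cos φ / cos 0° along meridians, k = cos 0° / cos φ along parallels; h·k = 1.
At 69.8°: h = 0.3453, k = 2.896; principal scales a = 2.896, b = 0.3453.
sin(ω/2) = (a − b)/(a + b) = 2.551/3.241 = 0.7869, so ω = 2 arcsin(0.7869) ≈ 103.8°.

103.8°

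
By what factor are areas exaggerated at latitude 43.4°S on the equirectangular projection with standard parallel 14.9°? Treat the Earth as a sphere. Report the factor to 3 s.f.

1.33

The equidistant cylindrical projection with φ₀ = 14.9° has h = 1 (meridians true) and k = cos φ₀ / cos φ along parallels.
Areal scale = h·k = 1 × cos φ₀ / cos φ; at 43.4°, h = 1.000, k = 1.330, so h·k = 1.330.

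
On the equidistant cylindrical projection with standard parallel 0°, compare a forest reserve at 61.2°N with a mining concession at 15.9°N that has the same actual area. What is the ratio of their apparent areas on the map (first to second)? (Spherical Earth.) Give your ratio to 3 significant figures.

Plate carrée maps x = Rλ, y = Rφ. The meridian scale is h = 1 and the parallel scale is k = 1/cos φ = sec φ.
Areal scale at 61.2°: h·k = 1.000 × 2.076 = 2.076.
Areal scale at 15.9°: h·k = 1.000 × 1.040 = 1.040.
Ratio = 2.076/1.040 ≈ 2.00.

2.00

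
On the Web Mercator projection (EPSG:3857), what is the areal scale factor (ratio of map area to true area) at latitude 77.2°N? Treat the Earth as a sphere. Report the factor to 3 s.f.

Mercator is conformal, so the point scale is isotropic: h = k = sec φ = 1/cos φ.
Areal scale = k² = sec²φ = 1/cos²(77.2°) = 1/0.2215² = 20.37.

20.4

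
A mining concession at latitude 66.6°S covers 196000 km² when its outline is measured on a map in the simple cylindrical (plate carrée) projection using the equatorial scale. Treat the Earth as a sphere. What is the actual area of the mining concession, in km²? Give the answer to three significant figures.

Plate carrée maps x = Rλ, y = Rφ. The meridian scale is h = 1 and the parallel scale is k = 1/cos φ = sec φ.
Areal scale = h·k = 1 × sec φ; at 66.6°, h = 1.000, k = 2.518, so h·k = 2.518.
True area = apparent / (areal scale) = 196000 / 2.518 ≈ 77800 km².

77800 km²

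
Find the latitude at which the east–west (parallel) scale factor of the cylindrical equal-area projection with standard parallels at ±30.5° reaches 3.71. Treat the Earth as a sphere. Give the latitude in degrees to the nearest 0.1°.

76.6°

Cylindrical equal-area (φ₀ = 30.5°): h = cos φ / cos 30.5° along meridians, k = cos 30.5° / cos φ along parallels; h·k = 1.
k = cos φ₀ / cos φ = 3.71  ⇒  cos φ = cos 30.5° / 3.71 = 0.2322.
φ = arccos(0.2322) ≈ 76.6°.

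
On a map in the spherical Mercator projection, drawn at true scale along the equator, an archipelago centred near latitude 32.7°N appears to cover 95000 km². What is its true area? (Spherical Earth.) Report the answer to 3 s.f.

67300 km²

Mercator is conformal, so the point scale is isotropic: h = k = sec φ = 1/cos φ.
Areal scale = k² = sec²φ = 1/cos²(32.7°) = 1/0.8415² = 1.412.
True area = apparent / (areal scale) = 95000 / 1.412 ≈ 67300 km².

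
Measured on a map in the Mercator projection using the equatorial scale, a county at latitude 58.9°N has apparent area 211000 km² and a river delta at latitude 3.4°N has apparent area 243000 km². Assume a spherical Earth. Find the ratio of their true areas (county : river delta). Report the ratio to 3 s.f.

0.232

Since Mercator area scale is 1/cos²φ, the true area equals the apparent area multiplied by cos²φ.
True area of county: 211000 × cos²(58.9°) = 211000 × 0.2668 = 56300 km².
True area of river delta: 243000 × cos²(3.4°) = 243000 × 0.9965 = 242100 km².
Ratio = 56300 / 242100 ≈ 0.232.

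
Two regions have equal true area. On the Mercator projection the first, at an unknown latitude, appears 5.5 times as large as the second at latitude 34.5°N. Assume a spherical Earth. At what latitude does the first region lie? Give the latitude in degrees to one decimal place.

On Mercator, (apparent₁)/(apparent₂) = sec²φ₁ / sec²φ₂ when true areas are equal.
cos²φ₂ / cos²φ₁ = 5.5  ⇒  cos φ₁ = cos 34.5° / √5.5 = 0.8241/2.345 = 0.3514.
φ₁ = arccos(0.3514) ≈ 69.4°.

69.4°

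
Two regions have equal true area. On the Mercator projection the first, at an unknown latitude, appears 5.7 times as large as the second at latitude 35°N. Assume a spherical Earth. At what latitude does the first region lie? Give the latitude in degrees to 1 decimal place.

69.9°

On Mercator, (apparent₁)/(apparent₂) = sec²φ₁ / sec²φ₂ when true areas are equal.
cos²φ₂ / cos²φ₁ = 5.7  ⇒  cos φ₁ = cos 35° / √5.7 = 0.8192/2.387 = 0.3431.
φ₁ = arccos(0.3431) ≈ 69.9°.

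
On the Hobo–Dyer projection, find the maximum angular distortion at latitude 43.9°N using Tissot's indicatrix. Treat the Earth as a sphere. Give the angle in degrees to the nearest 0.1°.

11.0°

Hobo–Dyer is a cylindrical equal-area projection with standard parallels at ±37.5°. Cylindrical equal-area (φ₀ = 37.5°): h = cos φ / cos 37.5° along meridians, k = cos 37.5° / cos φ along parallels; h·k = 1.
At 43.9°: h = 0.9082, k = 1.101; principal scales a = 1.101, b = 0.9082.
sin(ω/2) = (a − b)/(a + b) = 0.1928/2.009 = 0.09596, so ω = 2 arcsin(0.09596) ≈ 11.0°.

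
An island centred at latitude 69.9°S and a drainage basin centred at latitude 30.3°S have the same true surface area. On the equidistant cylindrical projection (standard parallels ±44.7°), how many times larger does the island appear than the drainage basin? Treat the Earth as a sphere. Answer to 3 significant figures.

With standard parallel φ₀ = 44.7°, the equirectangular projection gives x = Rλ cos φ₀, y = Rφ, so h = 1 and k = cos 44.7° / cos φ.
Areal scale at 69.9°: h·k = 1.000 × 2.068 = 2.068.
Areal scale at 30.3°: h·k = 1.000 × 0.8233 = 0.8233.
Ratio = 2.068/0.8233 ≈ 2.51.

2.51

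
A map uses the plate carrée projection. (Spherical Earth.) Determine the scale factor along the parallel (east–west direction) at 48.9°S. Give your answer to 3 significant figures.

For the equirectangular projection with φ₀ = 0 (plate carrée), h = 1 along meridians and k = sec φ along parallels.
k = 1/cos 48.9° = 1/0.6574 = 1.521.

1.52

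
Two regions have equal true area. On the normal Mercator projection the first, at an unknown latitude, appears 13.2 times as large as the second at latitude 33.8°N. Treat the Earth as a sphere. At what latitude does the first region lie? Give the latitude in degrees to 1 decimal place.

76.8°

For equal true areas on Mercator, apparent areas scale as sec²φ, so the ratio is cos²φ₂ / cos²φ₁.
cos²φ₂ / cos²φ₁ = 13.2  ⇒  cos φ₁ = cos 33.8° / √13.2 = 0.8310/3.633 = 0.2287.
φ₁ = arccos(0.2287) ≈ 76.8°.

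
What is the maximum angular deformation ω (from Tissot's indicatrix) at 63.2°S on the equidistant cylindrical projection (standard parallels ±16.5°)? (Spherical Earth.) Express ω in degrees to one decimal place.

42.2°

In the equirectangular projection with standard parallel φ₀ = 16.5° (x = Rλ cos φ₀, y = Rφ), meridians are true-scale (h = 1) and the parallel scale is k = cos φ₀ / cos φ.
At 63.2°: h = 1.000, k = 2.127; principal scales a = 2.127, b = 1.000.
sin(ω/2) = (a − b)/(a + b) = 1.127/3.127 = 0.3603, so ω = 2 arcsin(0.3603) ≈ 42.2°.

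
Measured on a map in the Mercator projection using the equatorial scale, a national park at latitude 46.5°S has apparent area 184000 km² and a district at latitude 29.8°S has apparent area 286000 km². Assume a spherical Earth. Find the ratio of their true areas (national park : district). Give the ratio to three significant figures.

On Mercator the areal scale is sec²φ, so true area = apparent × cos²φ.
True area of national park: 184000 × cos²(46.5°) = 184000 × 0.4738 = 87190 km².
True area of district: 286000 × cos²(29.8°) = 286000 × 0.7530 = 215400 km².
Ratio = 87190 / 215400 ≈ 0.405.

0.405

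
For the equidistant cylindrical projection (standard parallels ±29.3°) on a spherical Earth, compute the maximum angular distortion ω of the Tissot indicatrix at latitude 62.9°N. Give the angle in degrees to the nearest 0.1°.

36.6°

The equidistant cylindrical projection with φ₀ = 29.3° has h = 1 (meridians true) and k = cos φ₀ / cos φ along parallels.
At 62.9°: h = 1.000, k = 1.914; principal scales a = 1.914, b = 1.000.
sin(ω/2) = (a − b)/(a + b) = 0.9143/2.914 = 0.3137, so ω = 2 arcsin(0.3137) ≈ 36.6°.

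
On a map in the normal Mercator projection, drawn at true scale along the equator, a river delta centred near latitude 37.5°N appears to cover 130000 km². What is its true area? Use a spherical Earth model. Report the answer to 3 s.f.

81800 km²

Mercator is conformal, so the point scale is isotropic: h = k = sec φ = 1/cos φ.
Areal scale = k² = sec²φ = 1/cos²(37.5°) = 1/0.7934² = 1.589.
True area = apparent / (areal scale) = 130000 / 1.589 ≈ 81800 km².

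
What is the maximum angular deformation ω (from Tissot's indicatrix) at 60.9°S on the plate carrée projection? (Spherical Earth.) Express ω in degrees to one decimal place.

40.4°

Plate carrée maps x = Rλ, y = Rφ. The meridian scale is h = 1 and the parallel scale is k = 1/cos φ = sec φ.
At 60.9°: h = 1.000, k = 2.056; principal scales a = 2.056, b = 1.000.
sin(ω/2) = (a − b)/(a + b) = 1.056/3.056 = 0.3456, so ω = 2 arcsin(0.3456) ≈ 40.4°.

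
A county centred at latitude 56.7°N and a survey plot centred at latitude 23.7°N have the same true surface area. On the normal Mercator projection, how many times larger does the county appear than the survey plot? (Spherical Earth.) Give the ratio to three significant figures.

Mercator is conformal with k = sec φ, so areal scale = k² = sec²φ.
At 56.7°: sec²(56.7°) = 1/0.5490² = 3.318.
At 23.7°: sec²(23.7°) = 1/0.9157² = 1.193.
Ratio = 3.318/1.193 = cos²(23.7°)/cos²(56.7°) ≈ 2.78.

2.78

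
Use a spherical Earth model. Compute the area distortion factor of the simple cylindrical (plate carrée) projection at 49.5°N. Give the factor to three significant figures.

1.54

In the plate carrée (x = Rλ, y = Rφ), meridians are true-scale (h = 1) and parallels are stretched by k = sec φ.
Areal scale = h·k = 1 × sec φ; at 49.5°, h = 1.000, k = 1.540, so h·k = 1.540.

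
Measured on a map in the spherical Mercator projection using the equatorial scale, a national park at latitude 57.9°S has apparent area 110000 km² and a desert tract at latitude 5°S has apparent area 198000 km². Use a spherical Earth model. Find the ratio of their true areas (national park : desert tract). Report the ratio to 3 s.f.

Mercator's areal exaggeration is sec²φ; hence true area = (apparent area) · cos²φ.
True area of national park: 110000 × cos²(57.9°) = 110000 × 0.2824 = 31060 km².
True area of desert tract: 198000 × cos²(5°) = 198000 × 0.9924 = 196500 km².
Ratio = 31060 / 196500 ≈ 0.158.

0.158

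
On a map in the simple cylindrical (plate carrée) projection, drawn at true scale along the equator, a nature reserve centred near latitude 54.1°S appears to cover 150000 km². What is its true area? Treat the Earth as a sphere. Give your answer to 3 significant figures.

88000 km²

For the equirectangular projection with φ₀ = 0 (plate carrée), h = 1 along meridians and k = sec φ along parallels.
Areal scale = h·k = 1 × sec φ; at 54.1°, h = 1.000, k = 1.705, so h·k = 1.705.
True area = apparent / (areal scale) = 150000 / 1.705 ≈ 88000 km².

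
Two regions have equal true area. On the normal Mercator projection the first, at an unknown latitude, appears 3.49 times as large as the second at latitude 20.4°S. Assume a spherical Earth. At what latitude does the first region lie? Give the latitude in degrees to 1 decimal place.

59.9°

On Mercator, (apparent₁)/(apparent₂) = sec²φ₁ / sec²φ₂ when true areas are equal.
cos²φ₂ / cos²φ₁ = 3.49  ⇒  cos φ₁ = cos 20.4° / √3.49 = 0.9373/1.868 = 0.5017.
φ₁ = arccos(0.5017) ≈ 59.9°.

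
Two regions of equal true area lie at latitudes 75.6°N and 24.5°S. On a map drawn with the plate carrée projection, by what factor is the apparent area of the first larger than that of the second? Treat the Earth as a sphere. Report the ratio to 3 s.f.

Plate carrée maps x = Rλ, y = Rφ. The meridian scale is h = 1 and the parallel scale is k = 1/cos φ = sec φ.
Areal scale at 75.6°: h·k = 1.000 × 4.021 = 4.021.
Areal scale at 24.5°: h·k = 1.000 × 1.099 = 1.099.
Ratio = 4.021/1.099 ≈ 3.66.

3.66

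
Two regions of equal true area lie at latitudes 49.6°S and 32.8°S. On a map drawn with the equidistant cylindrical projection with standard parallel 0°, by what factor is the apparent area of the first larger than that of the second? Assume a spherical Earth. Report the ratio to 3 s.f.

In the plate carrée (x = Rλ, y = Rφ), meridians are true-scale (h = 1) and parallels are stretched by k = sec φ.
Areal scale at 49.6°: h·k = 1.000 × 1.543 = 1.543.
Areal scale at 32.8°: h·k = 1.000 × 1.190 = 1.190.
Ratio = 1.543/1.190 ≈ 1.30.

1.30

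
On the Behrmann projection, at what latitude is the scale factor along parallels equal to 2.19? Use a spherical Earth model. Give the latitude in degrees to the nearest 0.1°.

The Behrmann projection is cylindrical equal-area with φ₀ = 30°. A cylindrical equal-area projection with standard parallel φ₀ has meridian scale h = cos φ / cos φ₀ and parallel scale k = cos φ₀ / cos φ (so areas are preserved, h·k = 1).
k = cos φ₀ / cos φ = 2.19  ⇒  cos φ = cos 30° / 2.19 = 0.3954.
φ = arccos(0.3954) ≈ 66.7°.

66.7°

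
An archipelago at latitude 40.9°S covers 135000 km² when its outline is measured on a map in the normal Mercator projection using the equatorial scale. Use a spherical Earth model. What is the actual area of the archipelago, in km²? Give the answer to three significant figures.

Mercator is conformal, so the point scale is isotropic: h = k = sec φ = 1/cos φ.
Areal scale = k² = sec²φ = 1/cos²(40.9°) = 1/0.7559² = 1.750.
True area = apparent / (areal scale) = 135000 / 1.750 ≈ 77100 km².

77100 km²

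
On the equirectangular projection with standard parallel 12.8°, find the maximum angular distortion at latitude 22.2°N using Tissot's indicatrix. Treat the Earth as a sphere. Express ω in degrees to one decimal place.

3.0°

With standard parallel φ₀ = 12.8°, the equirectangular projection gives x = Rλ cos φ₀, y = Rφ, so h = 1 and k = cos 12.8° / cos φ.
At 22.2°: h = 1.000, k = 1.053; principal scales a = 1.053, b = 1.000.
sin(ω/2) = (a − b)/(a + b) = 0.05322/2.053 = 0.02592, so ω = 2 arcsin(0.02592) ≈ 3.0°.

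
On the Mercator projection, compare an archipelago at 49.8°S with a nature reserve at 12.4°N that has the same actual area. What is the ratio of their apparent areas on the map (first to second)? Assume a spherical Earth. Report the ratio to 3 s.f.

2.29

Mercator areal scale is sec²φ.
At 49.8°: sec²(49.8°) = 1/0.6455² = 2.400.
At 12.4°: sec²(12.4°) = 1/0.9767² = 1.048.
Ratio = 2.400/1.048 = cos²(12.4°)/cos²(49.8°) ≈ 2.29.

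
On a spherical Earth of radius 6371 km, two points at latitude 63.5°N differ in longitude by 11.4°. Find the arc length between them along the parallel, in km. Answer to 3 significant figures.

Arc length along a parallel = R cos φ · Δλ (with Δλ in radians).
= 6371 × cos 63.5° × (11.4° × π/180) = 6371 × 0.4462 × 0.1990 ≈ 566 km.

566 km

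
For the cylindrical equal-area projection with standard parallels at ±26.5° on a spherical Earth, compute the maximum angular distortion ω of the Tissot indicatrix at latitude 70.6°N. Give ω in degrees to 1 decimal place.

98.5°

Cylindrical equal-area (φ₀ = 26.5°): h = cos φ / cos 26.5° along meridians, k = cos 26.5° / cos φ along parallels; h·k = 1.
At 70.6°: h = 0.3712, k = 2.694; principal scales a = 2.694, b = 0.3712.
sin(ω/2) = (a − b)/(a + b) = 2.323/3.065 = 0.7578, so ω = 2 arcsin(0.7578) ≈ 98.5°.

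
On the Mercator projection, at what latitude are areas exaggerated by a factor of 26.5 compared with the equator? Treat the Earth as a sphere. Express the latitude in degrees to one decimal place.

Mercator areal scale is sec²φ.
sec²φ = 26.5  ⇒  cos²φ = 0.03774  ⇒  cos φ = 0.1943.
φ = arccos(0.1943) ≈ 78.8°.

78.8°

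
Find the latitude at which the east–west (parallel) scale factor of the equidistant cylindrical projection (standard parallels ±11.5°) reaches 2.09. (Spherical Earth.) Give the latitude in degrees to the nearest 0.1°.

The equidistant cylindrical projection with φ₀ = 11.5° has h = 1 (meridians true) and k = cos φ₀ / cos φ along parallels.
k = cos φ₀ / cos φ = 2.09  ⇒  cos φ = cos 11.5° / 2.09 = 0.4689.
φ = arccos(0.4689) ≈ 62.0°.

62.0°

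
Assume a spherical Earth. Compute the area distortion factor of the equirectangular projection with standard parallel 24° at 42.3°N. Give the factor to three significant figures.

1.24

The equidistant cylindrical projection with φ₀ = 24° has h = 1 (meridians true) and k = cos φ₀ / cos φ along parallels.
Areal scale = h·k = 1 × cos φ₀ / cos φ; at 42.3°, h = 1.000, k = 1.235, so h·k = 1.235.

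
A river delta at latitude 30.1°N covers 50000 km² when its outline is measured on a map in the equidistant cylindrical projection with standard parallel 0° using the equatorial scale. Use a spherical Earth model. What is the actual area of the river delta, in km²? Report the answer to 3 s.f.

In the plate carrée (x = Rλ, y = Rφ), meridians are true-scale (h = 1) and parallels are stretched by k = sec φ.
Areal scale = h·k = 1 × sec φ; at 30.1°, h = 1.000, k = 1.156, so h·k = 1.156.
True area = apparent / (areal scale) = 50000 / 1.156 ≈ 43300 km².

43300 km²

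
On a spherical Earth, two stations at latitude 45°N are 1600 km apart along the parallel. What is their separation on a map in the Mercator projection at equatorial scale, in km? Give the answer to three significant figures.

2260 km

The Mercator projection is conformal; its linear scale factor is the same in every direction and equals sec φ = 1/cos φ.
Along the parallel, k = sec 45° = 1/0.7071 = 1.414.
Map distance = 1600 × 1.414 ≈ 2260 km.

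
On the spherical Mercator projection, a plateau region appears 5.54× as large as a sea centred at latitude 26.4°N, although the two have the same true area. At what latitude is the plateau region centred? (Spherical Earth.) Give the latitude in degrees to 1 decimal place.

67.6°

On Mercator, (apparent₁)/(apparent₂) = sec²φ₁ / sec²φ₂ when true areas are equal.
cos²φ₂ / cos²φ₁ = 5.54  ⇒  cos φ₁ = cos 26.4° / √5.54 = 0.8957/2.354 = 0.3806.
φ₁ = arccos(0.3806) ≈ 67.6°.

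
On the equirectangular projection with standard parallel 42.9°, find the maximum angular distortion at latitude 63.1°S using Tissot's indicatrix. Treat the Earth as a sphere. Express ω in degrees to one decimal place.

With standard parallel φ₀ = 42.9°, the equirectangular projection gives x = Rλ cos φ₀, y = Rφ, so h = 1 and k = cos 42.9° / cos φ.
At 63.1°: h = 1.000, k = 1.619; principal scales a = 1.619, b = 1.000.
sin(ω/2) = (a − b)/(a + b) = 0.6191/2.619 = 0.2364, so ω = 2 arcsin(0.2364) ≈ 27.3°.

27.3°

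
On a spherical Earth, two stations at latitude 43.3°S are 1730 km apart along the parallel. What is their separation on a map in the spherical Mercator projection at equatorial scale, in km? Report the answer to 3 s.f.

Mercator is conformal, so the point scale is isotropic: h = k = sec φ = 1/cos φ.
Along the parallel, k = sec 43.3° = 1/0.7278 = 1.374.
Map distance = 1730 × 1.374 ≈ 2380 km.

2380 km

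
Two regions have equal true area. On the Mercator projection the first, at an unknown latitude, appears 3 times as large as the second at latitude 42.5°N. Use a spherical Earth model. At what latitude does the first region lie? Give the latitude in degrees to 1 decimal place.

Mercator areal scale is sec²φ, so apparent-area ratio = sec²φ₁ / sec²φ₂ = cos²φ₂ / cos²φ₁.
cos²φ₂ / cos²φ₁ = 3  ⇒  cos φ₁ = cos 42.5° / √3 = 0.7373/1.732 = 0.4257.
φ₁ = arccos(0.4257) ≈ 64.8°.

64.8°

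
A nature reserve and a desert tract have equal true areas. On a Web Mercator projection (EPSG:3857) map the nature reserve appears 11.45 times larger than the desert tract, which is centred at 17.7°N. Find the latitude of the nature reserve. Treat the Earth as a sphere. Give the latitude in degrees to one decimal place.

73.6°

On Mercator, (apparent₁)/(apparent₂) = sec²φ₁ / sec²φ₂ when true areas are equal.
cos²φ₂ / cos²φ₁ = 11.45  ⇒  cos φ₁ = cos 17.7° / √11.45 = 0.9527/3.384 = 0.2815.
φ₁ = arccos(0.2815) ≈ 73.6°.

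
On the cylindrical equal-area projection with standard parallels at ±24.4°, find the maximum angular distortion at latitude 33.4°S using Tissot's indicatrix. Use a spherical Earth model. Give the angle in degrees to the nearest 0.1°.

10.0°

A cylindrical equal-area projection with standard parallel φ₀ has meridian scale h = cos φ / cos φ₀ and parallel scale k = cos φ₀ / cos φ (so areas are preserved, h·k = 1).
At 33.4°: h = 0.9167, k = 1.091; principal scales a = 1.091, b = 0.9167.
sin(ω/2) = (a − b)/(a + b) = 0.1741/2.008 = 0.08673, so ω = 2 arcsin(0.08673) ≈ 10.0°.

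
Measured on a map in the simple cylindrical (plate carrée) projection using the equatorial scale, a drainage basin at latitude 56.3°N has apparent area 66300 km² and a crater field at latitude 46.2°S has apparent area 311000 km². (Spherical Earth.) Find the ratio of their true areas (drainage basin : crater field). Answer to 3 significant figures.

On the plate carrée, areal scale = h·k = 1 × sec φ, so true area = apparent × cos φ.
True area of drainage basin: 66300 × cos(56.3°) = 66300 × 0.5548 = 36790 km².
True area of crater field: 311000 × cos(46.2°) = 311000 × 0.6921 = 215300 km².
Ratio = 36790 / 215300 ≈ 0.171.

0.171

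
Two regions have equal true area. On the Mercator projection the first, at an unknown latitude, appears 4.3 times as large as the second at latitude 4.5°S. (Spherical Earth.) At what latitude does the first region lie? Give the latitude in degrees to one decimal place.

For equal true areas on Mercator, apparent areas scale as sec²φ, so the ratio is cos²φ₂ / cos²φ₁.
cos²φ₂ / cos²φ₁ = 4.3  ⇒  cos φ₁ = cos 4.5° / √4.3 = 0.9969/2.074 = 0.4808.
φ₁ = arccos(0.4808) ≈ 61.3°.

61.3°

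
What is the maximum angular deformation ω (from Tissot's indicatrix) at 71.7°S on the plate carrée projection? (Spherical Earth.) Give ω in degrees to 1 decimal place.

62.9°

In the plate carrée (x = Rλ, y = Rφ), meridians are true-scale (h = 1) and parallels are stretched by k = sec φ.
At 71.7°: h = 1.000, k = 3.185; principal scales a = 3.185, b = 1.000.
sin(ω/2) = (a − b)/(a + b) = 2.185/4.185 = 0.5221, so ω = 2 arcsin(0.5221) ≈ 62.9°.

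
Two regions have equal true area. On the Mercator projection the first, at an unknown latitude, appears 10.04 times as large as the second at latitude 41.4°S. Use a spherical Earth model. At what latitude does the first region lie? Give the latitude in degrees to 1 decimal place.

76.3°

On Mercator, (apparent₁)/(apparent₂) = sec²φ₁ / sec²φ₂ when true areas are equal.
cos²φ₂ / cos²φ₁ = 10.04  ⇒  cos φ₁ = cos 41.4° / √10.04 = 0.7501/3.169 = 0.2367.
φ₁ = arccos(0.2367) ≈ 76.3°.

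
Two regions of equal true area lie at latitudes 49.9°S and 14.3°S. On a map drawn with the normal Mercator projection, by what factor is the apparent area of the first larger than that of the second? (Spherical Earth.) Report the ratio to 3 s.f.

2.26

On Mercator, area is exaggerated by sec²φ = 1/cos²φ.
At 49.9°: sec²(49.9°) = 1/0.6441² = 2.410.
At 14.3°: sec²(14.3°) = 1/0.9690² = 1.065.
Ratio = 2.410/1.065 = cos²(14.3°)/cos²(49.9°) ≈ 2.26.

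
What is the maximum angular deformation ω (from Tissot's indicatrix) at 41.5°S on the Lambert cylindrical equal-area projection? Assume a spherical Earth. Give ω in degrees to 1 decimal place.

32.7°

The Lambert cylindrical equal-area projection is the cylindrical equal-area projection with its standard parallel at the equator (φ₀ = 0). A cylindrical equal-area projection with standard parallel φ₀ has meridian scale h = cos φ / cos φ₀ and parallel scale k = cos φ₀ / cos φ (so areas are preserved, h·k = 1).
At 41.5°: h = 0.7490, k = 1.335; principal scales a = 1.335, b = 0.7490.
sin(ω/2) = (a − b)/(a + b) = 0.5862/2.084 = 0.2813, so ω = 2 arcsin(0.2813) ≈ 32.7°.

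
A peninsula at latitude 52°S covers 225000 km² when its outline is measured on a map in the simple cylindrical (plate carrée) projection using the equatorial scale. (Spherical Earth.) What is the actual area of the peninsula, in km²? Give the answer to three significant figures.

Plate carrée maps x = Rλ, y = Rφ. The meridian scale is h = 1 and the parallel scale is k = 1/cos φ = sec φ.
Areal scale = h·k = 1 × sec φ; at 52°, h = 1.000, k = 1.624, so h·k = 1.624.
True area = apparent / (areal scale) = 225000 / 1.624 ≈ 139000 km².

139000 km²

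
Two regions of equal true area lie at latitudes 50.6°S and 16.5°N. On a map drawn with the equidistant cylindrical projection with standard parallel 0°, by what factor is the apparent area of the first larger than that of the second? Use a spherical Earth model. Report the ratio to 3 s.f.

1.51

Plate carrée maps x = Rλ, y = Rφ. The meridian scale is h = 1 and the parallel scale is k = 1/cos φ = sec φ.
Areal scale at 50.6°: h·k = 1.000 × 1.575 = 1.575.
Areal scale at 16.5°: h·k = 1.000 × 1.043 = 1.043.
Ratio = 1.575/1.043 ≈ 1.51.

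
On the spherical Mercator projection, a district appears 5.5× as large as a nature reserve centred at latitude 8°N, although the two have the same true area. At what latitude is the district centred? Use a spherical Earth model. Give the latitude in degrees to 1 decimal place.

For equal true areas on Mercator, apparent areas scale as sec²φ, so the ratio is cos²φ₂ / cos²φ₁.
cos²φ₂ / cos²φ₁ = 5.5  ⇒  cos φ₁ = cos 8° / √5.5 = 0.9903/2.345 = 0.4223.
φ₁ = arccos(0.4223) ≈ 65.0°.

65.0°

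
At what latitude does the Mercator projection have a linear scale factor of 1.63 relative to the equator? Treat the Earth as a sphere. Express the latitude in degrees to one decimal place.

52.2°

Mercator scale is k = sec φ = 1/cos φ.
1/cos φ = 1.63  ⇒  cos φ = 0.6135  ⇒  φ = arccos(0.6135) ≈ 52.2°.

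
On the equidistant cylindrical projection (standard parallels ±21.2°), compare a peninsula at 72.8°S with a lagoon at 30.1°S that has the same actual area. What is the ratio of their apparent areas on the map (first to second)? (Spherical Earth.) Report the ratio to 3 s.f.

2.93

With standard parallel φ₀ = 21.2°, the equirectangular projection gives x = Rλ cos φ₀, y = Rφ, so h = 1 and k = cos 21.2° / cos φ.
Areal scale at 72.8°: h·k = 1.000 × 3.153 = 3.153.
Areal scale at 30.1°: h·k = 1.000 × 1.078 = 1.078.
Ratio = 3.153/1.078 ≈ 2.93.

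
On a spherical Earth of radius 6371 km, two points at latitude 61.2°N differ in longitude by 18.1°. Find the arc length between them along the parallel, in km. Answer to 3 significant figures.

970 km

Arc length along a parallel = R cos φ · Δλ (with Δλ in radians).
= 6371 × cos 61.2° × (18.1° × π/180) = 6371 × 0.4818 × 0.3159 ≈ 970 km.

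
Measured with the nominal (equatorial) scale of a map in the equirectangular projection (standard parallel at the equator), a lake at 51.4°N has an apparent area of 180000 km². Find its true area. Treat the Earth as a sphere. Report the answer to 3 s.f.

112000 km²

For the equirectangular projection with φ₀ = 0 (plate carrée), h = 1 along meridians and k = sec φ along parallels.
Areal scale = h·k = 1 × sec φ; at 51.4°, h = 1.000, k = 1.603, so h·k = 1.603.
True area = apparent / (areal scale) = 180000 / 1.603 ≈ 112000 km².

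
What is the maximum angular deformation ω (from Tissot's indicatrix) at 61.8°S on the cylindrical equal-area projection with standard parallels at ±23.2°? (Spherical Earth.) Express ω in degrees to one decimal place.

71.2°

A cylindrical equal-area projection with standard parallel φ₀ has meridian scale h = cos φ / cos φ₀ and parallel scale k = cos φ₀ / cos φ (so areas are preserved, h·k = 1).
At 61.8°: h = 0.5141, k = 1.945; principal scales a = 1.945, b = 0.5141.
sin(ω/2) = (a − b)/(a + b) = 1.431/2.459 = 0.5819, so ω = 2 arcsin(0.5819) ≈ 71.2°.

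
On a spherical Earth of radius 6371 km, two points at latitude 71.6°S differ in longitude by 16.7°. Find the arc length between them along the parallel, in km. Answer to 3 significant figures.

586 km

Arc length along a parallel = R cos φ · Δλ (with Δλ in radians).
= 6371 × cos 71.6° × (16.7° × π/180) = 6371 × 0.3156 × 0.2915 ≈ 586 km.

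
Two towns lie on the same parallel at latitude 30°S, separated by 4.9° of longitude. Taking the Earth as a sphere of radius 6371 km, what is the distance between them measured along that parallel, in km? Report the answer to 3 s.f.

Arc length along a parallel = R cos φ · Δλ (with Δλ in radians).
= 6371 × cos 30° × (4.9° × π/180) = 6371 × 0.8660 × 0.08552 ≈ 472 km.

472 km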